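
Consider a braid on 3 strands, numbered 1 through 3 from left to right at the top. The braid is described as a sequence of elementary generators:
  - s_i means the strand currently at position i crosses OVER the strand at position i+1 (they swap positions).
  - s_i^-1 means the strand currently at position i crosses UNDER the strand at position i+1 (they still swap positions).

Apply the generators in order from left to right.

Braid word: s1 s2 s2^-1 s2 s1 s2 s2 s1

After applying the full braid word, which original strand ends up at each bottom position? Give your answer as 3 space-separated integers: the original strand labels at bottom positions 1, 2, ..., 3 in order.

Gen 1 (s1): strand 1 crosses over strand 2. Perm now: [2 1 3]
Gen 2 (s2): strand 1 crosses over strand 3. Perm now: [2 3 1]
Gen 3 (s2^-1): strand 3 crosses under strand 1. Perm now: [2 1 3]
Gen 4 (s2): strand 1 crosses over strand 3. Perm now: [2 3 1]
Gen 5 (s1): strand 2 crosses over strand 3. Perm now: [3 2 1]
Gen 6 (s2): strand 2 crosses over strand 1. Perm now: [3 1 2]
Gen 7 (s2): strand 1 crosses over strand 2. Perm now: [3 2 1]
Gen 8 (s1): strand 3 crosses over strand 2. Perm now: [2 3 1]

Answer: 2 3 1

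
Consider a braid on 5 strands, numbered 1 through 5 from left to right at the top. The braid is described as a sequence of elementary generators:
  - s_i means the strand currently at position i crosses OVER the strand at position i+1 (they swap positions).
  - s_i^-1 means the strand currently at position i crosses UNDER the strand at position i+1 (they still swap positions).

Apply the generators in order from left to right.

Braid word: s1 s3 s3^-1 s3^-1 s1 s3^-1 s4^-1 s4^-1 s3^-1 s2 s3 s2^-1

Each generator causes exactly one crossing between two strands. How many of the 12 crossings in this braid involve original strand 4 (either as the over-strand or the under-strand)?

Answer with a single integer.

Answer: 9

Derivation:
Gen 1: crossing 1x2. Involves strand 4? no. Count so far: 0
Gen 2: crossing 3x4. Involves strand 4? yes. Count so far: 1
Gen 3: crossing 4x3. Involves strand 4? yes. Count so far: 2
Gen 4: crossing 3x4. Involves strand 4? yes. Count so far: 3
Gen 5: crossing 2x1. Involves strand 4? no. Count so far: 3
Gen 6: crossing 4x3. Involves strand 4? yes. Count so far: 4
Gen 7: crossing 4x5. Involves strand 4? yes. Count so far: 5
Gen 8: crossing 5x4. Involves strand 4? yes. Count so far: 6
Gen 9: crossing 3x4. Involves strand 4? yes. Count so far: 7
Gen 10: crossing 2x4. Involves strand 4? yes. Count so far: 8
Gen 11: crossing 2x3. Involves strand 4? no. Count so far: 8
Gen 12: crossing 4x3. Involves strand 4? yes. Count so far: 9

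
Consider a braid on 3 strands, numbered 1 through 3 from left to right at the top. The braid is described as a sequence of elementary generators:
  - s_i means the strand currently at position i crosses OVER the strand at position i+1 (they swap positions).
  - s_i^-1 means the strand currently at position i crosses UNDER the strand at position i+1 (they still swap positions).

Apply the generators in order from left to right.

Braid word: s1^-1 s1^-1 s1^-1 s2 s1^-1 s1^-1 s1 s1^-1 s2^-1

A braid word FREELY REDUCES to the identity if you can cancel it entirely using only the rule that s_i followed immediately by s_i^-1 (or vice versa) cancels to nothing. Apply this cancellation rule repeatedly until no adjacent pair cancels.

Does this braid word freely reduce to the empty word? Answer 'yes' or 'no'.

Gen 1 (s1^-1): push. Stack: [s1^-1]
Gen 2 (s1^-1): push. Stack: [s1^-1 s1^-1]
Gen 3 (s1^-1): push. Stack: [s1^-1 s1^-1 s1^-1]
Gen 4 (s2): push. Stack: [s1^-1 s1^-1 s1^-1 s2]
Gen 5 (s1^-1): push. Stack: [s1^-1 s1^-1 s1^-1 s2 s1^-1]
Gen 6 (s1^-1): push. Stack: [s1^-1 s1^-1 s1^-1 s2 s1^-1 s1^-1]
Gen 7 (s1): cancels prior s1^-1. Stack: [s1^-1 s1^-1 s1^-1 s2 s1^-1]
Gen 8 (s1^-1): push. Stack: [s1^-1 s1^-1 s1^-1 s2 s1^-1 s1^-1]
Gen 9 (s2^-1): push. Stack: [s1^-1 s1^-1 s1^-1 s2 s1^-1 s1^-1 s2^-1]
Reduced word: s1^-1 s1^-1 s1^-1 s2 s1^-1 s1^-1 s2^-1

Answer: no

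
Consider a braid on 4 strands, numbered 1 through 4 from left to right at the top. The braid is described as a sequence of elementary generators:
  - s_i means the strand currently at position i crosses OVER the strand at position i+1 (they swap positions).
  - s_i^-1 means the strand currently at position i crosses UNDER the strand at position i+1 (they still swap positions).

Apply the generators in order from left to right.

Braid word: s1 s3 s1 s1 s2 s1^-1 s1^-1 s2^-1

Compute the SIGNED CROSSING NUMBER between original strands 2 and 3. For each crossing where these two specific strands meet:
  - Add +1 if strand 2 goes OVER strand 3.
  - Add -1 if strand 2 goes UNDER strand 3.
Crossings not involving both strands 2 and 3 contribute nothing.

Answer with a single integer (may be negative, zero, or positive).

Answer: 0

Derivation:
Gen 1: crossing 1x2. Both 2&3? no. Sum: 0
Gen 2: crossing 3x4. Both 2&3? no. Sum: 0
Gen 3: crossing 2x1. Both 2&3? no. Sum: 0
Gen 4: crossing 1x2. Both 2&3? no. Sum: 0
Gen 5: crossing 1x4. Both 2&3? no. Sum: 0
Gen 6: crossing 2x4. Both 2&3? no. Sum: 0
Gen 7: crossing 4x2. Both 2&3? no. Sum: 0
Gen 8: crossing 4x1. Both 2&3? no. Sum: 0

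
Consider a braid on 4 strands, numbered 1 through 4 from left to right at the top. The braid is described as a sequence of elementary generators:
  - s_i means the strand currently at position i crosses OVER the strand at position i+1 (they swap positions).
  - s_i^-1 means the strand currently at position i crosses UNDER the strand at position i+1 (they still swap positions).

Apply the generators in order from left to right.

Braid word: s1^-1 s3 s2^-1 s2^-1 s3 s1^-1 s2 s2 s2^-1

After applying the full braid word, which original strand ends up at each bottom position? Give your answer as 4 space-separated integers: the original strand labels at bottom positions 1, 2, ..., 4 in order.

Answer: 1 3 2 4

Derivation:
Gen 1 (s1^-1): strand 1 crosses under strand 2. Perm now: [2 1 3 4]
Gen 2 (s3): strand 3 crosses over strand 4. Perm now: [2 1 4 3]
Gen 3 (s2^-1): strand 1 crosses under strand 4. Perm now: [2 4 1 3]
Gen 4 (s2^-1): strand 4 crosses under strand 1. Perm now: [2 1 4 3]
Gen 5 (s3): strand 4 crosses over strand 3. Perm now: [2 1 3 4]
Gen 6 (s1^-1): strand 2 crosses under strand 1. Perm now: [1 2 3 4]
Gen 7 (s2): strand 2 crosses over strand 3. Perm now: [1 3 2 4]
Gen 8 (s2): strand 3 crosses over strand 2. Perm now: [1 2 3 4]
Gen 9 (s2^-1): strand 2 crosses under strand 3. Perm now: [1 3 2 4]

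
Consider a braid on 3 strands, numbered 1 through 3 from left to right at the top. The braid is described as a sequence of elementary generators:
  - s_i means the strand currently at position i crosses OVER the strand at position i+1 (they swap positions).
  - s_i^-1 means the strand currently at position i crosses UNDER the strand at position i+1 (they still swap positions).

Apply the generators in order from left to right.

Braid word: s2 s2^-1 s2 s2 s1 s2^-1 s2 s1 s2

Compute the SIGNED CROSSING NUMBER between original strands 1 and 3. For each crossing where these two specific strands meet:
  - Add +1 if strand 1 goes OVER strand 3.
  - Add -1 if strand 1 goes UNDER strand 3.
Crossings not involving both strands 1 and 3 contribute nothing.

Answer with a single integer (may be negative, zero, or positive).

Answer: -2

Derivation:
Gen 1: crossing 2x3. Both 1&3? no. Sum: 0
Gen 2: crossing 3x2. Both 1&3? no. Sum: 0
Gen 3: crossing 2x3. Both 1&3? no. Sum: 0
Gen 4: crossing 3x2. Both 1&3? no. Sum: 0
Gen 5: crossing 1x2. Both 1&3? no. Sum: 0
Gen 6: 1 under 3. Both 1&3? yes. Contrib: -1. Sum: -1
Gen 7: 3 over 1. Both 1&3? yes. Contrib: -1. Sum: -2
Gen 8: crossing 2x1. Both 1&3? no. Sum: -2
Gen 9: crossing 2x3. Both 1&3? no. Sum: -2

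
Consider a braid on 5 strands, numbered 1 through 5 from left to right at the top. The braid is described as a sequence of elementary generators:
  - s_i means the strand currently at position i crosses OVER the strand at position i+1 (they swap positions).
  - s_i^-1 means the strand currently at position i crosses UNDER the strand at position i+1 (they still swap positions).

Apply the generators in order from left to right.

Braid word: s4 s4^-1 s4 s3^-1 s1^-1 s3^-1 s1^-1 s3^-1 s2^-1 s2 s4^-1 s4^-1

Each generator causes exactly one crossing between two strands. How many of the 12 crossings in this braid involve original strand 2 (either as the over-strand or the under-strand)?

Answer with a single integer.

Gen 1: crossing 4x5. Involves strand 2? no. Count so far: 0
Gen 2: crossing 5x4. Involves strand 2? no. Count so far: 0
Gen 3: crossing 4x5. Involves strand 2? no. Count so far: 0
Gen 4: crossing 3x5. Involves strand 2? no. Count so far: 0
Gen 5: crossing 1x2. Involves strand 2? yes. Count so far: 1
Gen 6: crossing 5x3. Involves strand 2? no. Count so far: 1
Gen 7: crossing 2x1. Involves strand 2? yes. Count so far: 2
Gen 8: crossing 3x5. Involves strand 2? no. Count so far: 2
Gen 9: crossing 2x5. Involves strand 2? yes. Count so far: 3
Gen 10: crossing 5x2. Involves strand 2? yes. Count so far: 4
Gen 11: crossing 3x4. Involves strand 2? no. Count so far: 4
Gen 12: crossing 4x3. Involves strand 2? no. Count so far: 4

Answer: 4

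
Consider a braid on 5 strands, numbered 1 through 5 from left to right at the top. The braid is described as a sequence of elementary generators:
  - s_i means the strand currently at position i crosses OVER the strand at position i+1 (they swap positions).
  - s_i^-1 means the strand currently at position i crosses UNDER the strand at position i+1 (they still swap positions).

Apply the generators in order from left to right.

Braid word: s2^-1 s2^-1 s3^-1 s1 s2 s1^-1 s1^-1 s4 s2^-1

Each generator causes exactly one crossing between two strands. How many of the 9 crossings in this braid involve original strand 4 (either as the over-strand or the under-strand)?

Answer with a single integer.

Answer: 5

Derivation:
Gen 1: crossing 2x3. Involves strand 4? no. Count so far: 0
Gen 2: crossing 3x2. Involves strand 4? no. Count so far: 0
Gen 3: crossing 3x4. Involves strand 4? yes. Count so far: 1
Gen 4: crossing 1x2. Involves strand 4? no. Count so far: 1
Gen 5: crossing 1x4. Involves strand 4? yes. Count so far: 2
Gen 6: crossing 2x4. Involves strand 4? yes. Count so far: 3
Gen 7: crossing 4x2. Involves strand 4? yes. Count so far: 4
Gen 8: crossing 3x5. Involves strand 4? no. Count so far: 4
Gen 9: crossing 4x1. Involves strand 4? yes. Count so far: 5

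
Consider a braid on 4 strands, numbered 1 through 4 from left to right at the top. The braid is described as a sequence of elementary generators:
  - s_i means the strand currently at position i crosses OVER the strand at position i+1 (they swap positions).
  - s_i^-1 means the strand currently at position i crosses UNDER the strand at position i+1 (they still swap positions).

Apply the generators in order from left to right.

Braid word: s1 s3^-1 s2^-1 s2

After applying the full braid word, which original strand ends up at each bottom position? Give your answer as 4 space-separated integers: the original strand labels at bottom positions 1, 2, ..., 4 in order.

Answer: 2 1 4 3

Derivation:
Gen 1 (s1): strand 1 crosses over strand 2. Perm now: [2 1 3 4]
Gen 2 (s3^-1): strand 3 crosses under strand 4. Perm now: [2 1 4 3]
Gen 3 (s2^-1): strand 1 crosses under strand 4. Perm now: [2 4 1 3]
Gen 4 (s2): strand 4 crosses over strand 1. Perm now: [2 1 4 3]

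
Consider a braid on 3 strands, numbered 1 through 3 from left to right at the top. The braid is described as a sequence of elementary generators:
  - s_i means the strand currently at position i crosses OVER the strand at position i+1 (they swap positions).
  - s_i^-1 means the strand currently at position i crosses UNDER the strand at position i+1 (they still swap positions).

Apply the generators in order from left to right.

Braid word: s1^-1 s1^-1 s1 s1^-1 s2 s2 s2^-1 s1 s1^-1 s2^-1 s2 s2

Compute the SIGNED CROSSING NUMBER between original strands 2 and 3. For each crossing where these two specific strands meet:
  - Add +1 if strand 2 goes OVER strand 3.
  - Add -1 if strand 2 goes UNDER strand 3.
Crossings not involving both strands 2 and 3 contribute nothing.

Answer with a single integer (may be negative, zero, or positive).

Answer: 0

Derivation:
Gen 1: crossing 1x2. Both 2&3? no. Sum: 0
Gen 2: crossing 2x1. Both 2&3? no. Sum: 0
Gen 3: crossing 1x2. Both 2&3? no. Sum: 0
Gen 4: crossing 2x1. Both 2&3? no. Sum: 0
Gen 5: 2 over 3. Both 2&3? yes. Contrib: +1. Sum: 1
Gen 6: 3 over 2. Both 2&3? yes. Contrib: -1. Sum: 0
Gen 7: 2 under 3. Both 2&3? yes. Contrib: -1. Sum: -1
Gen 8: crossing 1x3. Both 2&3? no. Sum: -1
Gen 9: crossing 3x1. Both 2&3? no. Sum: -1
Gen 10: 3 under 2. Both 2&3? yes. Contrib: +1. Sum: 0
Gen 11: 2 over 3. Both 2&3? yes. Contrib: +1. Sum: 1
Gen 12: 3 over 2. Both 2&3? yes. Contrib: -1. Sum: 0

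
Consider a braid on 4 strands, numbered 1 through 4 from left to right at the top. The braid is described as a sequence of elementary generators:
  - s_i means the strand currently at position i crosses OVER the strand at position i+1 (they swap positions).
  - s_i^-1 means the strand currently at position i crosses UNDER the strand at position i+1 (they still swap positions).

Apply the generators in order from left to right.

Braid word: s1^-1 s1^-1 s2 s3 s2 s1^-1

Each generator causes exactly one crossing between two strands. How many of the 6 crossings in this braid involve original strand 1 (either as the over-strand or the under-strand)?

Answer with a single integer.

Gen 1: crossing 1x2. Involves strand 1? yes. Count so far: 1
Gen 2: crossing 2x1. Involves strand 1? yes. Count so far: 2
Gen 3: crossing 2x3. Involves strand 1? no. Count so far: 2
Gen 4: crossing 2x4. Involves strand 1? no. Count so far: 2
Gen 5: crossing 3x4. Involves strand 1? no. Count so far: 2
Gen 6: crossing 1x4. Involves strand 1? yes. Count so far: 3

Answer: 3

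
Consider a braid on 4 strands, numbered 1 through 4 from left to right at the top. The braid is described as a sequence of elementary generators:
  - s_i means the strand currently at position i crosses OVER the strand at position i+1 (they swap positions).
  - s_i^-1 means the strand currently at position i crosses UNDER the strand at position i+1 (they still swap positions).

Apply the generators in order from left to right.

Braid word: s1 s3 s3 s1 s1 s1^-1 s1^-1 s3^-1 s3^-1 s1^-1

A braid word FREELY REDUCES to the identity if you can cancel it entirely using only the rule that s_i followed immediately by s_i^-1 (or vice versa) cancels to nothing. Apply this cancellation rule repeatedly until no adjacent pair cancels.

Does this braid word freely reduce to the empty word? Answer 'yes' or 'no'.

Answer: yes

Derivation:
Gen 1 (s1): push. Stack: [s1]
Gen 2 (s3): push. Stack: [s1 s3]
Gen 3 (s3): push. Stack: [s1 s3 s3]
Gen 4 (s1): push. Stack: [s1 s3 s3 s1]
Gen 5 (s1): push. Stack: [s1 s3 s3 s1 s1]
Gen 6 (s1^-1): cancels prior s1. Stack: [s1 s3 s3 s1]
Gen 7 (s1^-1): cancels prior s1. Stack: [s1 s3 s3]
Gen 8 (s3^-1): cancels prior s3. Stack: [s1 s3]
Gen 9 (s3^-1): cancels prior s3. Stack: [s1]
Gen 10 (s1^-1): cancels prior s1. Stack: []
Reduced word: (empty)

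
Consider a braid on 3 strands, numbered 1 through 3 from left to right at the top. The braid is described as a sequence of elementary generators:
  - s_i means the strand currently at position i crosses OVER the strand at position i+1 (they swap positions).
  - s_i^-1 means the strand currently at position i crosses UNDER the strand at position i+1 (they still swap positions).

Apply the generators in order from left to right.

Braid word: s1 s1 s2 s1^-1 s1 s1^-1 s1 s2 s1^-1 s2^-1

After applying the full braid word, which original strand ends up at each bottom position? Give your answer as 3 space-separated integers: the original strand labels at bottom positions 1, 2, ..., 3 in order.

Gen 1 (s1): strand 1 crosses over strand 2. Perm now: [2 1 3]
Gen 2 (s1): strand 2 crosses over strand 1. Perm now: [1 2 3]
Gen 3 (s2): strand 2 crosses over strand 3. Perm now: [1 3 2]
Gen 4 (s1^-1): strand 1 crosses under strand 3. Perm now: [3 1 2]
Gen 5 (s1): strand 3 crosses over strand 1. Perm now: [1 3 2]
Gen 6 (s1^-1): strand 1 crosses under strand 3. Perm now: [3 1 2]
Gen 7 (s1): strand 3 crosses over strand 1. Perm now: [1 3 2]
Gen 8 (s2): strand 3 crosses over strand 2. Perm now: [1 2 3]
Gen 9 (s1^-1): strand 1 crosses under strand 2. Perm now: [2 1 3]
Gen 10 (s2^-1): strand 1 crosses under strand 3. Perm now: [2 3 1]

Answer: 2 3 1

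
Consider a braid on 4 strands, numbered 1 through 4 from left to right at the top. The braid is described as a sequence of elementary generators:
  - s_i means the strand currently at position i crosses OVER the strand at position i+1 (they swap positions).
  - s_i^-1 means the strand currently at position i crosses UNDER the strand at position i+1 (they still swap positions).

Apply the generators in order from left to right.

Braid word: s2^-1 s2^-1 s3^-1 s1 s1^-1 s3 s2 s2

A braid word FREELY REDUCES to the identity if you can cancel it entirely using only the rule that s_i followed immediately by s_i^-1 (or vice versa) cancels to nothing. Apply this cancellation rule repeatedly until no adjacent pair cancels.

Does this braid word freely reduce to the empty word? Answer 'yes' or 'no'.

Gen 1 (s2^-1): push. Stack: [s2^-1]
Gen 2 (s2^-1): push. Stack: [s2^-1 s2^-1]
Gen 3 (s3^-1): push. Stack: [s2^-1 s2^-1 s3^-1]
Gen 4 (s1): push. Stack: [s2^-1 s2^-1 s3^-1 s1]
Gen 5 (s1^-1): cancels prior s1. Stack: [s2^-1 s2^-1 s3^-1]
Gen 6 (s3): cancels prior s3^-1. Stack: [s2^-1 s2^-1]
Gen 7 (s2): cancels prior s2^-1. Stack: [s2^-1]
Gen 8 (s2): cancels prior s2^-1. Stack: []
Reduced word: (empty)

Answer: yes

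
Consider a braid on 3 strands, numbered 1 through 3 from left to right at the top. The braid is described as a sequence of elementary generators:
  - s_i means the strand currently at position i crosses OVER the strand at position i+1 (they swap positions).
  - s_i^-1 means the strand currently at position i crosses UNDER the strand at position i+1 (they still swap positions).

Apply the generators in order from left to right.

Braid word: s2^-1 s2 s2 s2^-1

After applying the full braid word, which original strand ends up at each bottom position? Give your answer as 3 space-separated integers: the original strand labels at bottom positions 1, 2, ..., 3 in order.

Answer: 1 2 3

Derivation:
Gen 1 (s2^-1): strand 2 crosses under strand 3. Perm now: [1 3 2]
Gen 2 (s2): strand 3 crosses over strand 2. Perm now: [1 2 3]
Gen 3 (s2): strand 2 crosses over strand 3. Perm now: [1 3 2]
Gen 4 (s2^-1): strand 3 crosses under strand 2. Perm now: [1 2 3]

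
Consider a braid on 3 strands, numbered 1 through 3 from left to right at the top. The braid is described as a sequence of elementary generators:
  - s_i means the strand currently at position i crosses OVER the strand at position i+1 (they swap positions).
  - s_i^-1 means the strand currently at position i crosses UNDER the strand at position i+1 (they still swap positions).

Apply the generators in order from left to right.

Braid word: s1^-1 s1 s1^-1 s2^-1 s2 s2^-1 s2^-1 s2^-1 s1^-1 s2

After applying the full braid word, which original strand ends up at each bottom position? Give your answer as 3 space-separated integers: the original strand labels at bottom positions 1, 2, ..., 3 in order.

Gen 1 (s1^-1): strand 1 crosses under strand 2. Perm now: [2 1 3]
Gen 2 (s1): strand 2 crosses over strand 1. Perm now: [1 2 3]
Gen 3 (s1^-1): strand 1 crosses under strand 2. Perm now: [2 1 3]
Gen 4 (s2^-1): strand 1 crosses under strand 3. Perm now: [2 3 1]
Gen 5 (s2): strand 3 crosses over strand 1. Perm now: [2 1 3]
Gen 6 (s2^-1): strand 1 crosses under strand 3. Perm now: [2 3 1]
Gen 7 (s2^-1): strand 3 crosses under strand 1. Perm now: [2 1 3]
Gen 8 (s2^-1): strand 1 crosses under strand 3. Perm now: [2 3 1]
Gen 9 (s1^-1): strand 2 crosses under strand 3. Perm now: [3 2 1]
Gen 10 (s2): strand 2 crosses over strand 1. Perm now: [3 1 2]

Answer: 3 1 2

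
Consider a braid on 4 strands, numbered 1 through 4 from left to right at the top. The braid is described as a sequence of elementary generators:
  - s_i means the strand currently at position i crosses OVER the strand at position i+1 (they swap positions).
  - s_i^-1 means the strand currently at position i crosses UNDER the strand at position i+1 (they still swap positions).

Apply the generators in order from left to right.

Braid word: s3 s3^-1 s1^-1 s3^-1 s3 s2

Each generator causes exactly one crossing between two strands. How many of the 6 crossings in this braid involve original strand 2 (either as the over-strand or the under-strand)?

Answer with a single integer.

Answer: 1

Derivation:
Gen 1: crossing 3x4. Involves strand 2? no. Count so far: 0
Gen 2: crossing 4x3. Involves strand 2? no. Count so far: 0
Gen 3: crossing 1x2. Involves strand 2? yes. Count so far: 1
Gen 4: crossing 3x4. Involves strand 2? no. Count so far: 1
Gen 5: crossing 4x3. Involves strand 2? no. Count so far: 1
Gen 6: crossing 1x3. Involves strand 2? no. Count so far: 1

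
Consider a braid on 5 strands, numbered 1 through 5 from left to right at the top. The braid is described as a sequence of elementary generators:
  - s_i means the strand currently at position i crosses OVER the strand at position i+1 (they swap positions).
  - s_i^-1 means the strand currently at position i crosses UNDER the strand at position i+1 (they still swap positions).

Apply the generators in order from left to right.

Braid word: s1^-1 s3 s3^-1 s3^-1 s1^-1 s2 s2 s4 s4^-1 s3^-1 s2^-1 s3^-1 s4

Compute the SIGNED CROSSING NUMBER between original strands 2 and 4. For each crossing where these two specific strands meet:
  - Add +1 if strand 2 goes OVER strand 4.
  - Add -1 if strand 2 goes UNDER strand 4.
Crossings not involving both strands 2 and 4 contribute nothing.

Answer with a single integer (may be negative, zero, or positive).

Answer: -1

Derivation:
Gen 1: crossing 1x2. Both 2&4? no. Sum: 0
Gen 2: crossing 3x4. Both 2&4? no. Sum: 0
Gen 3: crossing 4x3. Both 2&4? no. Sum: 0
Gen 4: crossing 3x4. Both 2&4? no. Sum: 0
Gen 5: crossing 2x1. Both 2&4? no. Sum: 0
Gen 6: 2 over 4. Both 2&4? yes. Contrib: +1. Sum: 1
Gen 7: 4 over 2. Both 2&4? yes. Contrib: -1. Sum: 0
Gen 8: crossing 3x5. Both 2&4? no. Sum: 0
Gen 9: crossing 5x3. Both 2&4? no. Sum: 0
Gen 10: crossing 4x3. Both 2&4? no. Sum: 0
Gen 11: crossing 2x3. Both 2&4? no. Sum: 0
Gen 12: 2 under 4. Both 2&4? yes. Contrib: -1. Sum: -1
Gen 13: crossing 2x5. Both 2&4? no. Sum: -1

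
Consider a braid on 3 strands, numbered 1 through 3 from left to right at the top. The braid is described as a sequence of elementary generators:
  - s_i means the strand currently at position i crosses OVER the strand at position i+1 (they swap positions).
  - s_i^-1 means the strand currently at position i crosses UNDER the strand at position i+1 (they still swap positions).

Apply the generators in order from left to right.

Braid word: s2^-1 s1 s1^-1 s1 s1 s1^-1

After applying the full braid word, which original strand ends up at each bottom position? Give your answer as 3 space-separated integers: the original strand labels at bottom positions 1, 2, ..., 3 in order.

Gen 1 (s2^-1): strand 2 crosses under strand 3. Perm now: [1 3 2]
Gen 2 (s1): strand 1 crosses over strand 3. Perm now: [3 1 2]
Gen 3 (s1^-1): strand 3 crosses under strand 1. Perm now: [1 3 2]
Gen 4 (s1): strand 1 crosses over strand 3. Perm now: [3 1 2]
Gen 5 (s1): strand 3 crosses over strand 1. Perm now: [1 3 2]
Gen 6 (s1^-1): strand 1 crosses under strand 3. Perm now: [3 1 2]

Answer: 3 1 2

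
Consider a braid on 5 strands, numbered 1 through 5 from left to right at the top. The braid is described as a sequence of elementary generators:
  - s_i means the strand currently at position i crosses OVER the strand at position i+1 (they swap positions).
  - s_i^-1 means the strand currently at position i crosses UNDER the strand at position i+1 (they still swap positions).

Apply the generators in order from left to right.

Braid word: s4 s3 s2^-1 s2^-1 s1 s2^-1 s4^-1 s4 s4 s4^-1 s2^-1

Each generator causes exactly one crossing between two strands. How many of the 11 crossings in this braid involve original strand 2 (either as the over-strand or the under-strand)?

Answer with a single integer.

Answer: 3

Derivation:
Gen 1: crossing 4x5. Involves strand 2? no. Count so far: 0
Gen 2: crossing 3x5. Involves strand 2? no. Count so far: 0
Gen 3: crossing 2x5. Involves strand 2? yes. Count so far: 1
Gen 4: crossing 5x2. Involves strand 2? yes. Count so far: 2
Gen 5: crossing 1x2. Involves strand 2? yes. Count so far: 3
Gen 6: crossing 1x5. Involves strand 2? no. Count so far: 3
Gen 7: crossing 3x4. Involves strand 2? no. Count so far: 3
Gen 8: crossing 4x3. Involves strand 2? no. Count so far: 3
Gen 9: crossing 3x4. Involves strand 2? no. Count so far: 3
Gen 10: crossing 4x3. Involves strand 2? no. Count so far: 3
Gen 11: crossing 5x1. Involves strand 2? no. Count so far: 3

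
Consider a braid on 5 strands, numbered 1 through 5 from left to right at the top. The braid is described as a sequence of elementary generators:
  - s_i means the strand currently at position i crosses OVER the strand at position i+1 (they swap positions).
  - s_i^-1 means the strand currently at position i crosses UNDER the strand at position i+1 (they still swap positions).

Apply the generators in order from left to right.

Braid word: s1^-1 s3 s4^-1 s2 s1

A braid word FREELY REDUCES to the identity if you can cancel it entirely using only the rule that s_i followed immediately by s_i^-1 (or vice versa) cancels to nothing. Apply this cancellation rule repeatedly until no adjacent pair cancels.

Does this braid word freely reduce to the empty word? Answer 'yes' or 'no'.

Gen 1 (s1^-1): push. Stack: [s1^-1]
Gen 2 (s3): push. Stack: [s1^-1 s3]
Gen 3 (s4^-1): push. Stack: [s1^-1 s3 s4^-1]
Gen 4 (s2): push. Stack: [s1^-1 s3 s4^-1 s2]
Gen 5 (s1): push. Stack: [s1^-1 s3 s4^-1 s2 s1]
Reduced word: s1^-1 s3 s4^-1 s2 s1

Answer: no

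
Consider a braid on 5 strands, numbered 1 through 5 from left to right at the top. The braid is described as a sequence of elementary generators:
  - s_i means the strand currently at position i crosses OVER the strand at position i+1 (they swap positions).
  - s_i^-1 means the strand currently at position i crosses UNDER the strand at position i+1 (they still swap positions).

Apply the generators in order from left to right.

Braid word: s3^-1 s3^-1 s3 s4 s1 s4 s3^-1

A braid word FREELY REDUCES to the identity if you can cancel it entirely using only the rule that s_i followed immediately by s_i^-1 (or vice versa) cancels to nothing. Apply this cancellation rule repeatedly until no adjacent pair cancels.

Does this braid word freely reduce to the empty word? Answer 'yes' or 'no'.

Gen 1 (s3^-1): push. Stack: [s3^-1]
Gen 2 (s3^-1): push. Stack: [s3^-1 s3^-1]
Gen 3 (s3): cancels prior s3^-1. Stack: [s3^-1]
Gen 4 (s4): push. Stack: [s3^-1 s4]
Gen 5 (s1): push. Stack: [s3^-1 s4 s1]
Gen 6 (s4): push. Stack: [s3^-1 s4 s1 s4]
Gen 7 (s3^-1): push. Stack: [s3^-1 s4 s1 s4 s3^-1]
Reduced word: s3^-1 s4 s1 s4 s3^-1

Answer: no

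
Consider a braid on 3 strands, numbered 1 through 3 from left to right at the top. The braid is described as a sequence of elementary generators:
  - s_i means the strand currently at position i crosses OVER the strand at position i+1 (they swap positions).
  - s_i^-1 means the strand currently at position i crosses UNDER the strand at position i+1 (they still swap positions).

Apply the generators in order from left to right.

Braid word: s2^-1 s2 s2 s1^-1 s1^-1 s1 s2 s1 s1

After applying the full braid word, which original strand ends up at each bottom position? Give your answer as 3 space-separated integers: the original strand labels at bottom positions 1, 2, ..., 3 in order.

Gen 1 (s2^-1): strand 2 crosses under strand 3. Perm now: [1 3 2]
Gen 2 (s2): strand 3 crosses over strand 2. Perm now: [1 2 3]
Gen 3 (s2): strand 2 crosses over strand 3. Perm now: [1 3 2]
Gen 4 (s1^-1): strand 1 crosses under strand 3. Perm now: [3 1 2]
Gen 5 (s1^-1): strand 3 crosses under strand 1. Perm now: [1 3 2]
Gen 6 (s1): strand 1 crosses over strand 3. Perm now: [3 1 2]
Gen 7 (s2): strand 1 crosses over strand 2. Perm now: [3 2 1]
Gen 8 (s1): strand 3 crosses over strand 2. Perm now: [2 3 1]
Gen 9 (s1): strand 2 crosses over strand 3. Perm now: [3 2 1]

Answer: 3 2 1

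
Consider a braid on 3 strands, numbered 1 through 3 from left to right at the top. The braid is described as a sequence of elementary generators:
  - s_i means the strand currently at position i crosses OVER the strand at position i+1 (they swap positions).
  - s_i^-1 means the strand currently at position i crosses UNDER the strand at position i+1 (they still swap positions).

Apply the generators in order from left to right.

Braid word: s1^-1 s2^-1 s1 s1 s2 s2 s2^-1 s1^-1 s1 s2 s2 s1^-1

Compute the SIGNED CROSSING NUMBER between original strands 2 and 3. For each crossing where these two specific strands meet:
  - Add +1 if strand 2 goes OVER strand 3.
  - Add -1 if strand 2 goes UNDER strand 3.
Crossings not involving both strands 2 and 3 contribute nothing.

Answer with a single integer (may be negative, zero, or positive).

Answer: 0

Derivation:
Gen 1: crossing 1x2. Both 2&3? no. Sum: 0
Gen 2: crossing 1x3. Both 2&3? no. Sum: 0
Gen 3: 2 over 3. Both 2&3? yes. Contrib: +1. Sum: 1
Gen 4: 3 over 2. Both 2&3? yes. Contrib: -1. Sum: 0
Gen 5: crossing 3x1. Both 2&3? no. Sum: 0
Gen 6: crossing 1x3. Both 2&3? no. Sum: 0
Gen 7: crossing 3x1. Both 2&3? no. Sum: 0
Gen 8: crossing 2x1. Both 2&3? no. Sum: 0
Gen 9: crossing 1x2. Both 2&3? no. Sum: 0
Gen 10: crossing 1x3. Both 2&3? no. Sum: 0
Gen 11: crossing 3x1. Both 2&3? no. Sum: 0
Gen 12: crossing 2x1. Both 2&3? no. Sum: 0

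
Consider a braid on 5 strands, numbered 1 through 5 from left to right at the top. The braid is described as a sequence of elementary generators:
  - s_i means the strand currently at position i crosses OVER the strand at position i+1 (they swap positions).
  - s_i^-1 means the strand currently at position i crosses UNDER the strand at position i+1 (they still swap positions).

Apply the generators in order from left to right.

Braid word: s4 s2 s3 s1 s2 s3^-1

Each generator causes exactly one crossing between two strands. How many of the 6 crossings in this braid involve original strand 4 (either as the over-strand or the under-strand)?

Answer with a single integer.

Answer: 1

Derivation:
Gen 1: crossing 4x5. Involves strand 4? yes. Count so far: 1
Gen 2: crossing 2x3. Involves strand 4? no. Count so far: 1
Gen 3: crossing 2x5. Involves strand 4? no. Count so far: 1
Gen 4: crossing 1x3. Involves strand 4? no. Count so far: 1
Gen 5: crossing 1x5. Involves strand 4? no. Count so far: 1
Gen 6: crossing 1x2. Involves strand 4? no. Count so far: 1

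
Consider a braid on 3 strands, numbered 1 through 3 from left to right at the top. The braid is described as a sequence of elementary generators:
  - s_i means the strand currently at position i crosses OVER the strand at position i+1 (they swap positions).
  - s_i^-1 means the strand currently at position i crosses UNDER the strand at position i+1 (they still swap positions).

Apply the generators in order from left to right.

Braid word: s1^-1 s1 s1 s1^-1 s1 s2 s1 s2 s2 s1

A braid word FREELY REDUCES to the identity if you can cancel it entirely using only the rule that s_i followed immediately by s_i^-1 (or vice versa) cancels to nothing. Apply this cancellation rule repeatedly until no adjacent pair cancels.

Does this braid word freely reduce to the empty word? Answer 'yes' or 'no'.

Answer: no

Derivation:
Gen 1 (s1^-1): push. Stack: [s1^-1]
Gen 2 (s1): cancels prior s1^-1. Stack: []
Gen 3 (s1): push. Stack: [s1]
Gen 4 (s1^-1): cancels prior s1. Stack: []
Gen 5 (s1): push. Stack: [s1]
Gen 6 (s2): push. Stack: [s1 s2]
Gen 7 (s1): push. Stack: [s1 s2 s1]
Gen 8 (s2): push. Stack: [s1 s2 s1 s2]
Gen 9 (s2): push. Stack: [s1 s2 s1 s2 s2]
Gen 10 (s1): push. Stack: [s1 s2 s1 s2 s2 s1]
Reduced word: s1 s2 s1 s2 s2 s1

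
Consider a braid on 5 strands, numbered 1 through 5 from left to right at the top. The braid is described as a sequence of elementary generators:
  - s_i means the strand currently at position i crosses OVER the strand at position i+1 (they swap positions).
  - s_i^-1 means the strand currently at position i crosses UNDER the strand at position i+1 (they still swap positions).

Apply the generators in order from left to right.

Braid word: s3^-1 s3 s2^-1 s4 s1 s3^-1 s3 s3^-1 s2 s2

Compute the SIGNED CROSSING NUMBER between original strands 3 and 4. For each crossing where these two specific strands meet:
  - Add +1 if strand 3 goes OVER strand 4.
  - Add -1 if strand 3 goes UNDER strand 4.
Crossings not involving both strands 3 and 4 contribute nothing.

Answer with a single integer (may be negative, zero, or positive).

Gen 1: 3 under 4. Both 3&4? yes. Contrib: -1. Sum: -1
Gen 2: 4 over 3. Both 3&4? yes. Contrib: -1. Sum: -2
Gen 3: crossing 2x3. Both 3&4? no. Sum: -2
Gen 4: crossing 4x5. Both 3&4? no. Sum: -2
Gen 5: crossing 1x3. Both 3&4? no. Sum: -2
Gen 6: crossing 2x5. Both 3&4? no. Sum: -2
Gen 7: crossing 5x2. Both 3&4? no. Sum: -2
Gen 8: crossing 2x5. Both 3&4? no. Sum: -2
Gen 9: crossing 1x5. Both 3&4? no. Sum: -2
Gen 10: crossing 5x1. Both 3&4? no. Sum: -2

Answer: -2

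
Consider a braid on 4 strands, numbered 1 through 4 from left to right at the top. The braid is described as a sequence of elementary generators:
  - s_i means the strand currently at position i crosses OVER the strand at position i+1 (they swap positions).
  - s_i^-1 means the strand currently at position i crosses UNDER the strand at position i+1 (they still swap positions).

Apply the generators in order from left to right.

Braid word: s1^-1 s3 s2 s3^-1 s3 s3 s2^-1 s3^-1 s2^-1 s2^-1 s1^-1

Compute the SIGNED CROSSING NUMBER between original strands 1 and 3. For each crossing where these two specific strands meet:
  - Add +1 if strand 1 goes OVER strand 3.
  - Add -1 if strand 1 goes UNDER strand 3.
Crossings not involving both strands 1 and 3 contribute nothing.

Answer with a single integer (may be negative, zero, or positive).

Gen 1: crossing 1x2. Both 1&3? no. Sum: 0
Gen 2: crossing 3x4. Both 1&3? no. Sum: 0
Gen 3: crossing 1x4. Both 1&3? no. Sum: 0
Gen 4: 1 under 3. Both 1&3? yes. Contrib: -1. Sum: -1
Gen 5: 3 over 1. Both 1&3? yes. Contrib: -1. Sum: -2
Gen 6: 1 over 3. Both 1&3? yes. Contrib: +1. Sum: -1
Gen 7: crossing 4x3. Both 1&3? no. Sum: -1
Gen 8: crossing 4x1. Both 1&3? no. Sum: -1
Gen 9: 3 under 1. Both 1&3? yes. Contrib: +1. Sum: 0
Gen 10: 1 under 3. Both 1&3? yes. Contrib: -1. Sum: -1
Gen 11: crossing 2x3. Both 1&3? no. Sum: -1

Answer: -1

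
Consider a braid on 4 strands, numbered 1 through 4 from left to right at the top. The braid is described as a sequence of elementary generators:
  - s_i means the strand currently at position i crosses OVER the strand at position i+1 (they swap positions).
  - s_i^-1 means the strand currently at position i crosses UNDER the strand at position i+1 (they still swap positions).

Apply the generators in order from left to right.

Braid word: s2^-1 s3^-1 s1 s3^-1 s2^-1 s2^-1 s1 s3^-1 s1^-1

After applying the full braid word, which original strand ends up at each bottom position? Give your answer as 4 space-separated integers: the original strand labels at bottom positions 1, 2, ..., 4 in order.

Gen 1 (s2^-1): strand 2 crosses under strand 3. Perm now: [1 3 2 4]
Gen 2 (s3^-1): strand 2 crosses under strand 4. Perm now: [1 3 4 2]
Gen 3 (s1): strand 1 crosses over strand 3. Perm now: [3 1 4 2]
Gen 4 (s3^-1): strand 4 crosses under strand 2. Perm now: [3 1 2 4]
Gen 5 (s2^-1): strand 1 crosses under strand 2. Perm now: [3 2 1 4]
Gen 6 (s2^-1): strand 2 crosses under strand 1. Perm now: [3 1 2 4]
Gen 7 (s1): strand 3 crosses over strand 1. Perm now: [1 3 2 4]
Gen 8 (s3^-1): strand 2 crosses under strand 4. Perm now: [1 3 4 2]
Gen 9 (s1^-1): strand 1 crosses under strand 3. Perm now: [3 1 4 2]

Answer: 3 1 4 2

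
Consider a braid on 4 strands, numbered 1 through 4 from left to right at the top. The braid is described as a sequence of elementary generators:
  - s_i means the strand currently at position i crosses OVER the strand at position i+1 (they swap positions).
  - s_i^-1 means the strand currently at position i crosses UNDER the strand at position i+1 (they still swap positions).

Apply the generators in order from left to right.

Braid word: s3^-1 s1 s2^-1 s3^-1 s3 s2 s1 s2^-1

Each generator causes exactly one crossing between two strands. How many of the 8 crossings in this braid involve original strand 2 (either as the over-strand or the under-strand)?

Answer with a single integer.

Gen 1: crossing 3x4. Involves strand 2? no. Count so far: 0
Gen 2: crossing 1x2. Involves strand 2? yes. Count so far: 1
Gen 3: crossing 1x4. Involves strand 2? no. Count so far: 1
Gen 4: crossing 1x3. Involves strand 2? no. Count so far: 1
Gen 5: crossing 3x1. Involves strand 2? no. Count so far: 1
Gen 6: crossing 4x1. Involves strand 2? no. Count so far: 1
Gen 7: crossing 2x1. Involves strand 2? yes. Count so far: 2
Gen 8: crossing 2x4. Involves strand 2? yes. Count so far: 3

Answer: 3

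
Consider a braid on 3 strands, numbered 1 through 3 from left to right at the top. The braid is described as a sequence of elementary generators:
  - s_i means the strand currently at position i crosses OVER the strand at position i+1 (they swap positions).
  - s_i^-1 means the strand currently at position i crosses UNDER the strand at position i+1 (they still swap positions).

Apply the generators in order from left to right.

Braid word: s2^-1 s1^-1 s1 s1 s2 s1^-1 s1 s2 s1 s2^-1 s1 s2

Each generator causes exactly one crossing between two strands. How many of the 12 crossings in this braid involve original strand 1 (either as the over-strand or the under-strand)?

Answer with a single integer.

Answer: 8

Derivation:
Gen 1: crossing 2x3. Involves strand 1? no. Count so far: 0
Gen 2: crossing 1x3. Involves strand 1? yes. Count so far: 1
Gen 3: crossing 3x1. Involves strand 1? yes. Count so far: 2
Gen 4: crossing 1x3. Involves strand 1? yes. Count so far: 3
Gen 5: crossing 1x2. Involves strand 1? yes. Count so far: 4
Gen 6: crossing 3x2. Involves strand 1? no. Count so far: 4
Gen 7: crossing 2x3. Involves strand 1? no. Count so far: 4
Gen 8: crossing 2x1. Involves strand 1? yes. Count so far: 5
Gen 9: crossing 3x1. Involves strand 1? yes. Count so far: 6
Gen 10: crossing 3x2. Involves strand 1? no. Count so far: 6
Gen 11: crossing 1x2. Involves strand 1? yes. Count so far: 7
Gen 12: crossing 1x3. Involves strand 1? yes. Count so far: 8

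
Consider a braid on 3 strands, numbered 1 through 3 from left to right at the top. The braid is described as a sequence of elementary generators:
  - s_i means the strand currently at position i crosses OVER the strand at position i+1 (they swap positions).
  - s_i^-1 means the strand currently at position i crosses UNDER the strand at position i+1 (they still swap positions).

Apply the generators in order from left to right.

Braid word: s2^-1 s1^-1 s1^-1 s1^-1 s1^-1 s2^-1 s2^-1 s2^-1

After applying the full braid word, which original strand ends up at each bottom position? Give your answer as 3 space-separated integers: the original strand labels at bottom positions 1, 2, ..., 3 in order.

Gen 1 (s2^-1): strand 2 crosses under strand 3. Perm now: [1 3 2]
Gen 2 (s1^-1): strand 1 crosses under strand 3. Perm now: [3 1 2]
Gen 3 (s1^-1): strand 3 crosses under strand 1. Perm now: [1 3 2]
Gen 4 (s1^-1): strand 1 crosses under strand 3. Perm now: [3 1 2]
Gen 5 (s1^-1): strand 3 crosses under strand 1. Perm now: [1 3 2]
Gen 6 (s2^-1): strand 3 crosses under strand 2. Perm now: [1 2 3]
Gen 7 (s2^-1): strand 2 crosses under strand 3. Perm now: [1 3 2]
Gen 8 (s2^-1): strand 3 crosses under strand 2. Perm now: [1 2 3]

Answer: 1 2 3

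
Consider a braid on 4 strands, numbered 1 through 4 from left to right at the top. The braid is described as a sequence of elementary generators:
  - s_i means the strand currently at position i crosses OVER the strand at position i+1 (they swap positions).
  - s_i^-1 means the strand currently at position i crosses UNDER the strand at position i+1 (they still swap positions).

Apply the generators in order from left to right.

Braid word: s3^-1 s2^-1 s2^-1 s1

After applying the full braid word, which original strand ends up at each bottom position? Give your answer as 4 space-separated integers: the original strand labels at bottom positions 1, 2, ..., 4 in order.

Gen 1 (s3^-1): strand 3 crosses under strand 4. Perm now: [1 2 4 3]
Gen 2 (s2^-1): strand 2 crosses under strand 4. Perm now: [1 4 2 3]
Gen 3 (s2^-1): strand 4 crosses under strand 2. Perm now: [1 2 4 3]
Gen 4 (s1): strand 1 crosses over strand 2. Perm now: [2 1 4 3]

Answer: 2 1 4 3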